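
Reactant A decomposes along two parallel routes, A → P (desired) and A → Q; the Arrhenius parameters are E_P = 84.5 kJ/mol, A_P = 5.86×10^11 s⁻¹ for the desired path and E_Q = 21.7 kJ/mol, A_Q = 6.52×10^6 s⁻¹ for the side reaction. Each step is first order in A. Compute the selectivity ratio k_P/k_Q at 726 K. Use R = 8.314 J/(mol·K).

2.72

Since both paths have the same order in A, the concentration cancels and S_{P/Q} = k_P/k_Q = (A_P/A_Q)·exp[(E_Q−E_P)/(RT)].
(E_Q−E_P)/(RT) = (21.7−84.5)×10³/(8.314×726) = -62800/6036 = -10.40.
k_P/k_Q = (5.86×10^11/6.52×10^6)·exp(-10.40) = 89877 × 3.030×10^-5 = 2.72.
Since E_P > E_Q, raising the temperature improves selectivity toward P.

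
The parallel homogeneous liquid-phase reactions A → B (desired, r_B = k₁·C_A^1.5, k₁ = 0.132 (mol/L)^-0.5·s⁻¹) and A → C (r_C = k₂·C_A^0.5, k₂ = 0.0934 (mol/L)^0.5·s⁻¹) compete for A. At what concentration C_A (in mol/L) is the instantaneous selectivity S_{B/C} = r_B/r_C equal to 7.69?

5.44 mol/L

S_{B/C} = (k₁/k₂)·C_A ⇒ C_A = S·k₂/k₁.
= 7.69×0.0934/0.132 = 5.44 mol/L.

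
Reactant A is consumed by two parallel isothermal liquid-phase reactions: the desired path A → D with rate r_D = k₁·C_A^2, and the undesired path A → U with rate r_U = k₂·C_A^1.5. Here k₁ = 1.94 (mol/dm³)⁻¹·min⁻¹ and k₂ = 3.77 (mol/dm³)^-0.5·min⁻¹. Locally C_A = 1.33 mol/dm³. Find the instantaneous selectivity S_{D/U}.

S_{D/U} = r_D/r_U = (k₁·C_A^2)/(k₂·C_A^1.5) = (k₁/k₂)·C_A^0.5.
= (1.94×1.330^2) / (3.77×1.330^1.5) = 3.432/5.783 = 0.593.

0.593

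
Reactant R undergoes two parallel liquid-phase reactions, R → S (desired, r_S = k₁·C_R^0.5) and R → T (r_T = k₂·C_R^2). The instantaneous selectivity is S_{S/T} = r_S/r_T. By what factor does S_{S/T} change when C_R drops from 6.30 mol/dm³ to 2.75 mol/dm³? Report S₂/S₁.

S_{S/T} = (k₁/k₂)·C_R^-1.5, so S₂/S₁ = (C_{R,2}/C_{R,1})^-1.5.
= (2.75/6.30)^(-1.5) = (0.4365)^(-1.5) = 3.47.

3.47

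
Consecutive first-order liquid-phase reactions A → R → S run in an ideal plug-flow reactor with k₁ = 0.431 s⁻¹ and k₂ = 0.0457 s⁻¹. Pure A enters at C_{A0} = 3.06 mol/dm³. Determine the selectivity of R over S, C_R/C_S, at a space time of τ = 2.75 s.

Solving the coupled first-order balances gives C_R(τ) = [k₁/(k₂−k₁)]·C_{A0}·(e^(−k₁τ) − e^(−k₂τ)).
e^(−k₁τ) = e^(−0.431×2.75) = e^(−1.185) = 0.3057; e^(−k₂τ) = e^(−0.1257) = 0.8819.
C_R = 0.431×3.06/(0.0457−0.431) × (0.3057−0.8819) = (-3.423)×(-0.5762) = 1.972 mol/dm³.
C_A = C_{A0}e^(−k₁τ) = 0.9353 mol/dm³, so C_S = C_{A0}−C_A−C_R = 0.1522 mol/dm³; C_R/C_S = 13.0.

13.0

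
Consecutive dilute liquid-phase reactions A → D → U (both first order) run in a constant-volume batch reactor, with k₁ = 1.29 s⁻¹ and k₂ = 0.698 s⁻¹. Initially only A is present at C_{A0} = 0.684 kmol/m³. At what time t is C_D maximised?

1.04 s

The intermediate peaks when r₁ = r₂, i.e. k₁e^(−k₁t) = k₂e^(−k₂t), giving t_opt = ln(k₂/k₁)/(k₂−k₁).
= ln(0.698/1.29)/(0.698−1.29) = ln(0.5411)/-0.5920 = -0.6142/-0.5920 = 1.04 s.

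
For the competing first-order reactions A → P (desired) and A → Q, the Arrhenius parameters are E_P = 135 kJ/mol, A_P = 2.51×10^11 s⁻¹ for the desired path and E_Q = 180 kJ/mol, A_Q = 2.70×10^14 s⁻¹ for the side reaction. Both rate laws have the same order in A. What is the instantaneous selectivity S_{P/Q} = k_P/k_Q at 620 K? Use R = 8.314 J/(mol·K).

5.75

k_P/k_Q = (A_P/A_Q)·exp[−(E_P−E_Q)/(RT)] = (A_P/A_Q)·exp[(E_Q−E_P)/(RT)].
(E_Q−E_P)/(RT) = (180−135)×10³/(8.314×620) = 45000/5155 = 8.730.
k_P/k_Q = (2.51×10^11/2.70×10^14)·exp(8.730) = 9.296×10^-4 × 6185 = 5.75.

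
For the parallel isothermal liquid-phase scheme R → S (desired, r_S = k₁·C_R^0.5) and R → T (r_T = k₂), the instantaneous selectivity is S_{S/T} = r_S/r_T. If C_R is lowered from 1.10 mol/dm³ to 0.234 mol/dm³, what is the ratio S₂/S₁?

S_{S/T} = (k₁/k₂)·C_R^0.5, so S₂/S₁ = (C_{R,2}/C_{R,1})^0.5.
= (0.234/1.10)^0.5 = (0.2127)^0.5 = 0.461.
Selectivity toward S falls as C_R falls — high-concentration operation is favoured.

0.461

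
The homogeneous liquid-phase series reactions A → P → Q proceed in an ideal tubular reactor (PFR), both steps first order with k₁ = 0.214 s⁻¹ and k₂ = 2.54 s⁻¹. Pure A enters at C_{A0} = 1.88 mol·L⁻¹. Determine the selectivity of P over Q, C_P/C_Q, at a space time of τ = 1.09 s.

The intermediate concentration in a first-order A→B→C sequence is C_P = k₁C_{A0}(e^(−k₁τ) − e^(−k₂τ))/(k₂−k₁).
e^(−k₁τ) = e^(−0.214×1.09) = e^(−0.2333) = 0.7919; e^(−k₂τ) = e^(−2.769) = 0.06275.
C_P = 0.214×1.88/(2.54−0.214) × (0.7919−0.06275) = 0.1730×0.7292 = 0.1261 mol·L⁻¹.
C_A = C_{A0}e^(−k₁τ) = 1.489 mol·L⁻¹, so C_Q = C_{A0}−C_A−C_P = 0.2650 mol·L⁻¹; C_P/C_Q = 0.476.

0.476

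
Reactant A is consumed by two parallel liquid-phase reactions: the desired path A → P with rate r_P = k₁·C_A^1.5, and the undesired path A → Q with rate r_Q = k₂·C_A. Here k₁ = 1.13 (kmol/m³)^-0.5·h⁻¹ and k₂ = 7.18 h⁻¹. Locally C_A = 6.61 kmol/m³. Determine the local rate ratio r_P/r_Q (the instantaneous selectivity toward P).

0.405

S_{P/Q} = r_P/r_Q = (k₁·C_A^1.5)/(k₂·C_A) = (k₁/k₂)·C_A^0.5.
= (1.13×6.610^1.5) / (7.18×6.610) = 19.20/47.46 = 0.405.
Since the desired path is higher order in A, keeping C_A high (PFR or concentrated feed) favours P.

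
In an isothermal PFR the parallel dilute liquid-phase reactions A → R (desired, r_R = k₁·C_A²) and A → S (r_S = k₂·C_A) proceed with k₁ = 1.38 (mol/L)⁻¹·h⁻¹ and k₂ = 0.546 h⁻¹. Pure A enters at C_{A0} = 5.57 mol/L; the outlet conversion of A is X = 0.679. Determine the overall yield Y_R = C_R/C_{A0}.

C_A = C_{A0}(1−X) = 1.788 mol/L.
Along a PFR/batch, dC_S/dC_A = −r_S/(r_R+r_S) = −k₂/(k₂+k₁·C_A).
Integrating from C_{A0} to C_A: C_S = (0.546/1.38)·ln[(0.546+1.38·5.57)/(0.546+1.38·1.79)] = 0.3957·ln(8.233/3.013) = 0.3976 mol/L.
Then C_R = (C_{A0}−C_A) − C_S = 3.782 − 0.3976 = 3.384 mol/L.
Y_R = C_R/C_{A0} = 3.384/5.57 = 0.608.

0.608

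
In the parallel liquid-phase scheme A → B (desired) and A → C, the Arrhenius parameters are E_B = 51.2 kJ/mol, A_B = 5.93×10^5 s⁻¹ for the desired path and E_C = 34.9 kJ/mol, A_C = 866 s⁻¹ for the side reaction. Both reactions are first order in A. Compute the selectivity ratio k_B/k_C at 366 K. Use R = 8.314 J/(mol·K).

With equal orders, S_{B/C} = k_B/k_C = (A_B/A_C)·exp[(E_C−E_B)/(RT)].
(E_C−E_B)/(RT) = (34.9−51.2)×10³/(8.314×366) = -16300/3043 = -5.357.
k_B/k_C = (5.93×10^5/866)·exp(-5.357) = 684.8 × 0.004716 = 3.23.

3.23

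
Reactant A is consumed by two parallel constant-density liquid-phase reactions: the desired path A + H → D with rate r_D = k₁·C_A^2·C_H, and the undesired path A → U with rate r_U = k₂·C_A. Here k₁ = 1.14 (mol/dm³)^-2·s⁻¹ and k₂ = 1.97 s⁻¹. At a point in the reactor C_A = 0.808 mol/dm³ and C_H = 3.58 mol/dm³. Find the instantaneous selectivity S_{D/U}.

1.67

S_{D/U} = r_D/r_U = (k₁·C_A^2·C_H)/(k₂·C_A) = (k₁/k₂)·C_A·C_H.
= (1.14×0.8080^2×3.580) / (1.97×0.8080) = 2.664/1.592 = 1.67.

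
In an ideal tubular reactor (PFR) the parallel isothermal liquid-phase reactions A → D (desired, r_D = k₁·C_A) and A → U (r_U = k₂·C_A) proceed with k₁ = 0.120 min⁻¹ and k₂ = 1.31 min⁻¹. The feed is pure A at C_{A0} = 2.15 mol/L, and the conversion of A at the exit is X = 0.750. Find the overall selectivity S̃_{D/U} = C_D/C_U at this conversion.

0.0916

C_A = C_{A0}(1−X) = 0.5375 mol/L.
Both paths are first order in A, so the instantaneous fraction to D is constant: dC_D/d(−C_A) = k₁/(k₁+k₂) = 0.08392.
C_D = 0.08392·(C_{A0}−C_A) = 0.08392×1.612 = 0.135 mol/L.
C_U = (C_{A0}−C_A)−C_D = 1.477 mol/L; S̃_{D/U} = 0.1353/1.477 = 0.0916.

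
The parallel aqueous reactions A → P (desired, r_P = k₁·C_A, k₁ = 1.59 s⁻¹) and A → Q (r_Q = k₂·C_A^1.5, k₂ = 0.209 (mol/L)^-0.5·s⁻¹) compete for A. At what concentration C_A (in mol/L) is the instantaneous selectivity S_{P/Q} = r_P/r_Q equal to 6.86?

S_{P/Q} = (k₁/k₂)·C_A^-0.5 ⇒ C_A = (S·k₂/k₁)^(-2).
= (6.86×0.209/1.59)^(-2) = (0.9017)^(-2) = 1.23 mol/L.

1.23 mol/L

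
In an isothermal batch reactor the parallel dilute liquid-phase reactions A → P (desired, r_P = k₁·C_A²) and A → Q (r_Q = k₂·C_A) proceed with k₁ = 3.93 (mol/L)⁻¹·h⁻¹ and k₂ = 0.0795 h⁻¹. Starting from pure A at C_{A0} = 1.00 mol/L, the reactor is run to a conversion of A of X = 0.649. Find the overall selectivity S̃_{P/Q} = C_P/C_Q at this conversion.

30.7

C_A = C_{A0}(1−X) = 0.3510 mol/L.
Along a PFR/batch, dC_Q/dC_A = −r_Q/(r_P+r_Q) = −k₂/(k₂+k₁·C_A).
Integrating from C_{A0} to C_A: C_Q = (0.0795/3.93)·ln[(0.0795+3.93·1.00)/(0.0795+3.93·0.351)] = 0.02023·ln(4.010/1.459) = 0.02045 mol/L.
Then C_P = (C_{A0}−C_A) − C_Q = 0.6490 − 0.02045 = 0.6285 mol/L.
S̃_{P/Q} = C_P/C_Q = 0.6285/0.02045 = 30.7.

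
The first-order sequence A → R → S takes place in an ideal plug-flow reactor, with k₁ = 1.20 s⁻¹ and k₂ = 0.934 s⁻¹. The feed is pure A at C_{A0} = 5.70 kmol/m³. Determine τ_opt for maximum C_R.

0.942 s

The intermediate peaks when r₁ = r₂, i.e. k₁e^(−k₁τ) = k₂e^(−k₂τ), giving τ_opt = ln(k₂/k₁)/(k₂−k₁).
= ln(0.934/1.20)/(0.934−1.20) = ln(0.7783)/-0.2660 = -0.2506/-0.2660 = 0.942 s.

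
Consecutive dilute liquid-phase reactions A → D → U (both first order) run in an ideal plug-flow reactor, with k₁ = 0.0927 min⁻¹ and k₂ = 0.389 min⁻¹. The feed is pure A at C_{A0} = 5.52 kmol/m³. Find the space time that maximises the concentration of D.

4.84 min

Setting dC_D/dτ = 0 gives τ_opt = ln(k₂/k₁)/(k₂−k₁).
= ln(0.389/0.0927)/(0.389−0.0927) = ln(4.196)/0.2963 = 1.434/0.2963 = 4.84 min.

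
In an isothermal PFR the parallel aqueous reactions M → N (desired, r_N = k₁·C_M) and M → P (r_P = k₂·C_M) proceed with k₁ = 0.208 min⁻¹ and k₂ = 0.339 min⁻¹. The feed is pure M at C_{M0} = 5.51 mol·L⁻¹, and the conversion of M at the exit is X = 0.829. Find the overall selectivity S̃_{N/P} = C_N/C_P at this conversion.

C_M = C_{M0}(1−X) = 0.9422 mol·L⁻¹.
Both paths are first order in M, so the instantaneous fraction to N is constant: dC_N/d(−C_M) = k₁/(k₁+k₂) = 0.3803.
C_N = 0.3803·(C_{M0}−C_M) = 0.3803×4.568 = 1.74 mol·L⁻¹.
C_P = (C_{M0}−C_M)−C_N = 2.831 mol·L⁻¹; S̃_{N/P} = 1.737/2.831 = 0.614.

0.614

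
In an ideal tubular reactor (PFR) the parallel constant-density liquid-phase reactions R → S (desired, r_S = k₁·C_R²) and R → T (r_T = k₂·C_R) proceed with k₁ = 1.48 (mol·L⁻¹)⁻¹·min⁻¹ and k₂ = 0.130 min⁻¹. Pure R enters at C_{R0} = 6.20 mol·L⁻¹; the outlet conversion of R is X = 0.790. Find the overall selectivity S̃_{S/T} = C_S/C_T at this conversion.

C_R = C_{R0}(1−X) = 1.302 mol·L⁻¹.
Along a PFR/batch, dC_T/dC_R = −r_T/(r_S+r_T) = −k₂/(k₂+k₁·C_R).
Integrating from C_{R0} to C_R: C_T = (0.130/1.48)·ln[(0.130+1.48·6.20)/(0.130+1.48·1.30)] = 0.08784·ln(9.306/2.057) = 0.1326 mol·L⁻¹.
Then C_S = (C_{R0}−C_R) − C_T = 4.898 − 0.1326 = 4.765 mol·L⁻¹.
S̃_{S/T} = C_S/C_T = 4.765/0.1326 = 35.9.

35.9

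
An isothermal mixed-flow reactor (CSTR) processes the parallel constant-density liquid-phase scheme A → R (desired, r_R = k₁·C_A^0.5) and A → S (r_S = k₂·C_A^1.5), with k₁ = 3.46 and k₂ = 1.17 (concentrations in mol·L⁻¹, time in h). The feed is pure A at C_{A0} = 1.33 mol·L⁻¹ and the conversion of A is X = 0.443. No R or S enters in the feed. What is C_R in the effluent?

0.471 mol·L⁻¹

Exit C_A = C_{A0}(1−X) = 1.33×0.557 = 0.7408 mol·L⁻¹.
In a CSTR the entire volume is at exit conditions, so r_R = 3.46×0.7408^0.5 = 2.978 and r_S = 1.17×0.7408^1.5 = 0.7460.
Fraction of consumed A going to R: r_R/(r_R+r_S) = 0.7997.
C_R = 0.7997·C_{A0}·X = 0.7997×1.33×0.443 = 0.471 mol·L⁻¹.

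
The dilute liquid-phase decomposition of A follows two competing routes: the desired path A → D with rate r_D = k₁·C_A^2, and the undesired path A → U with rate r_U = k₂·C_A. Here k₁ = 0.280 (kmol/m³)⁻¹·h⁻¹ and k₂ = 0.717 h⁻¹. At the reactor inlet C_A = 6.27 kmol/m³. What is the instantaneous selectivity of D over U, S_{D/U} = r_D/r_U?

S_{D/U} = r_D/r_U = (k₁·C_A^2)/(k₂·C_A) = (k₁/k₂)·C_A.
= (0.280×6.270^2) / (0.717×6.270) = 11.01/4.496 = 2.45.

2.45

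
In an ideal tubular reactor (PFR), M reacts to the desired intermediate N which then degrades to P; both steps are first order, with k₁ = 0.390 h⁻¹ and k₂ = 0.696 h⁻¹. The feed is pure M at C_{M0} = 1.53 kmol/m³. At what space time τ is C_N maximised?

1.89 h

Setting dC_N/dτ = 0 gives τ_opt = ln(k₂/k₁)/(k₂−k₁).
= ln(0.696/0.390)/(0.696−0.390) = ln(1.785)/0.3060 = 0.5792/0.3060 = 1.89 h.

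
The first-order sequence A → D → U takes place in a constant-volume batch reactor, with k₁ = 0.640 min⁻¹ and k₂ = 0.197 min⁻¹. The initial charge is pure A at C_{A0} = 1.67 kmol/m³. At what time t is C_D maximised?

For first-order series the maximum of C_D occurs at t_opt = ln(k₂/k₁)/(k₂−k₁).
= ln(0.197/0.640)/(0.197−0.640) = ln(0.3078)/-0.4430 = -1.178/-0.4430 = 2.66 min.

2.66 min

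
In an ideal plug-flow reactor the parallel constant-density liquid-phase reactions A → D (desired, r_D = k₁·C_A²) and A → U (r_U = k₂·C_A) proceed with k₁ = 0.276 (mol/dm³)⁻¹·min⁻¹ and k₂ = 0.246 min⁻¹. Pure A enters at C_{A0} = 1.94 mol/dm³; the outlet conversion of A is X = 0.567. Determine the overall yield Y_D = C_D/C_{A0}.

0.341

C_A = C_{A0}(1−X) = 0.8400 mol/dm³.
Along a PFR/batch, dC_U/dC_A = −r_U/(r_D+r_U) = −k₂/(k₂+k₁·C_A).
Integrating from C_{A0} to C_A: C_U = (0.246/0.276)·ln[(0.246+0.276·1.94)/(0.246+0.276·0.840)] = 0.8913·ln(0.7814/0.4778) = 0.4384 mol/dm³.
Then C_D = (C_{A0}−C_A) − C_U = 1.100 − 0.4384 = 0.6616 mol/dm³.
Y_D = C_D/C_{A0} = 0.6616/1.94 = 0.341.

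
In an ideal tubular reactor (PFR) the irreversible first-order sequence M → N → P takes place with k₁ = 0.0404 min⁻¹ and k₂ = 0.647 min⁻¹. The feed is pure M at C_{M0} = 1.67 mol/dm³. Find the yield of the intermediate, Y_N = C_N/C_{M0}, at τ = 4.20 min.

0.0518

The intermediate concentration in a first-order A→B→C sequence is C_N = k₁C_{M0}(e^(−k₁τ) − e^(−k₂τ))/(k₂−k₁).
e^(−k₁τ) = e^(−0.0404×4.20) = e^(−0.1697) = 0.8439; e^(−k₂τ) = e^(−2.717) = 0.06605.
C_N = 0.0404×1.67/(0.647−0.0404) × (0.8439−0.06605) = 0.1112×0.7779 = 0.08652 mol/dm³.
Y_N = C_N/C_{M0} = 0.08652/1.67 = 0.0518.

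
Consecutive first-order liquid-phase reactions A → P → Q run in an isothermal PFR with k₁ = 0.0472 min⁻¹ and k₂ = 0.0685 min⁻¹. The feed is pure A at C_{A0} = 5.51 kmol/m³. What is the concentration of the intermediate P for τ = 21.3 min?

1.63 kmol/m³

The intermediate concentration in a first-order A→B→C sequence is C_P = k₁C_{A0}(e^(−k₁τ) − e^(−k₂τ))/(k₂−k₁).
e^(−k₁τ) = e^(−0.0472×21.3) = e^(−1.005) = 0.3659; e^(−k₂τ) = e^(−1.459) = 0.2325.
C_P = 0.0472×5.51/(0.0685−0.0472) × (0.3659−0.2325) = 12.21×0.1335 = 1.629 kmol/m³.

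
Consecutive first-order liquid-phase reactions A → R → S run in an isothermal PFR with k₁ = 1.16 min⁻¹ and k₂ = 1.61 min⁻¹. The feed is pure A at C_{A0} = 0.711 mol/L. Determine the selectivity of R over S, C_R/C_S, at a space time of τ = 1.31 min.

0.474

The intermediate concentration in a first-order A→B→C sequence is C_R = k₁C_{A0}(e^(−k₁τ) − e^(−k₂τ))/(k₂−k₁).
e^(−k₁τ) = e^(−1.16×1.31) = e^(−1.520) = 0.2188; e^(−k₂τ) = e^(−2.109) = 0.1213.
C_R = 1.16×0.711/(1.61−1.16) × (0.2188−0.1213) = 1.833×0.09745 = 0.1786 mol/L.
C_A = C_{A0}e^(−k₁τ) = 0.1556 mol/L, so C_S = C_{A0}−C_A−C_R = 0.3768 mol/L; C_R/C_S = 0.474.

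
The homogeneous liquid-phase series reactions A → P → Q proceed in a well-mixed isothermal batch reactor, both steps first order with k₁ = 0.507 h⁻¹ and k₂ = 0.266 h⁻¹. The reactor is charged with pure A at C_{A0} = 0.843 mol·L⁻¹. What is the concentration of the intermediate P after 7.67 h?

The intermediate concentration in a first-order A→B→C sequence is C_P = k₁C_{A0}(e^(−k₁t) − e^(−k₂t))/(k₂−k₁).
e^(−k₁t) = e^(−0.507×7.67) = e^(−3.889) = 0.02047; e^(−k₂t) = e^(−2.040) = 0.1300.
C_P = 0.507×0.843/(0.266−0.507) × (0.02047−0.1300) = (-1.773)×(-0.1095) = 0.1942 mol·L⁻¹.

0.194 mol·L⁻¹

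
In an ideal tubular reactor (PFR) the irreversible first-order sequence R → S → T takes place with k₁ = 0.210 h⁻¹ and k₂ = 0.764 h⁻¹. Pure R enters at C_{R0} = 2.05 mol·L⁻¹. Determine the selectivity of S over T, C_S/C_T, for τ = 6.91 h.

For first-order series with pure R initially, C_S(τ) = k₁C_{R0}/(k₂−k₁)·(e^(−k₁τ) − e^(−k₂τ)).
e^(−k₁τ) = e^(−0.210×6.91) = e^(−1.451) = 0.2343; e^(−k₂τ) = e^(−5.279) = 0.005096.
C_S = 0.210×2.05/(0.764−0.210) × (0.2343−0.005096) = 0.7771×0.2292 = 0.1781 mol·L⁻¹.
C_R = C_{R0}e^(−k₁τ) = 0.4803 mol·L⁻¹, so C_T = C_{R0}−C_R−C_S = 1.392 mol·L⁻¹; C_S/C_T = 0.128.

0.128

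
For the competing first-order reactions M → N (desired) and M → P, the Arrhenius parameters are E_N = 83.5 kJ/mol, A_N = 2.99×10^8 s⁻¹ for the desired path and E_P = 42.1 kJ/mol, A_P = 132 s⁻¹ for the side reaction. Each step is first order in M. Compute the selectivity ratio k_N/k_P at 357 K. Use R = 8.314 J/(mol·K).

1.98

With equal orders, S_{N/P} = k_N/k_P = (A_N/A_P)·exp[(E_P−E_N)/(RT)].
(E_P−E_N)/(RT) = (42.1−83.5)×10³/(8.314×357) = -41400/2968 = -13.95.
k_N/k_P = (2.99×10^8/132)·exp(-13.95) = 2.265×10^6 × 8.756×10^-7 = 1.98.
Since E_N > E_P, raising the temperature improves selectivity toward N.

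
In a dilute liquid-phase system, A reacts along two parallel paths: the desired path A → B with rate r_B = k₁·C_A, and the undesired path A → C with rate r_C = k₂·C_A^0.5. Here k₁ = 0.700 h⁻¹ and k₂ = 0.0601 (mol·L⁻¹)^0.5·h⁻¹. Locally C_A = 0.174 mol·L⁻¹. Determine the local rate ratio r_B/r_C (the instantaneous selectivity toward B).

4.86

S_{B/C} = r_B/r_C = (k₁·C_A)/(k₂·C_A^0.5) = (k₁/k₂)·C_A^0.5.
= (0.700×0.1740) / (0.0601×0.1740^0.5) = 0.1218/0.02507 = 4.86.
Since the desired path is higher order in A, keeping C_A high (PFR or concentrated feed) favours B.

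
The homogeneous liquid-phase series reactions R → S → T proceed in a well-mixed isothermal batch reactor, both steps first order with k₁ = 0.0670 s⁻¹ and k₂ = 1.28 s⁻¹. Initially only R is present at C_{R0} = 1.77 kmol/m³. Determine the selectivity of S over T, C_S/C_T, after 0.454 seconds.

For first-order series with pure R initially, C_S(t) = k₁C_{R0}/(k₂−k₁)·(e^(−k₁t) − e^(−k₂t)).
e^(−k₁t) = e^(−0.0670×0.454) = e^(−0.03042) = 0.9700; e^(−k₂t) = e^(−0.5811) = 0.5593.
C_S = 0.0670×1.77/(1.28−0.0670) × (0.9700−0.5593) = 0.09777×0.4108 = 0.04016 kmol/m³.
C_R = C_{R0}e^(−k₁t) = 1.717 kmol/m³, so C_T = C_{R0}−C_R−C_S = 0.01287 kmol/m³; C_S/C_T = 3.12.

3.12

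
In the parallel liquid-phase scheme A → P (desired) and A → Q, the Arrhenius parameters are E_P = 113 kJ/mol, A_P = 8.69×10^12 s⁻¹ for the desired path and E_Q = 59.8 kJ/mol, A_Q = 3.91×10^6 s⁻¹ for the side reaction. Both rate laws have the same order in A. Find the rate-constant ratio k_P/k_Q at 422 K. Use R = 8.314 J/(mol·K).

0.578

With equal orders, S_{P/Q} = k_P/k_Q = (A_P/A_Q)·exp[(E_Q−E_P)/(RT)].
(E_Q−E_P)/(RT) = (59.8−113)×10³/(8.314×422) = -53200/3509 = -15.16.
k_P/k_Q = (8.69×10^12/3.91×10^6)·exp(-15.16) = 2.223×10^6 × 2.599×10^-7 = 0.578.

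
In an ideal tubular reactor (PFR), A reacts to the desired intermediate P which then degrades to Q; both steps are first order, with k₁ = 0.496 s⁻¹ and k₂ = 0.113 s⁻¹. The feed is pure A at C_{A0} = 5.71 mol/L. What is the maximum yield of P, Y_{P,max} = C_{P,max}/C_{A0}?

0.646

For a first-order series the maximum intermediate yield is C_{P,max}/C_{A0} = (k₁/k₂)^[k₂/(k₂−k₁)].
= (0.496/0.113)^(0.113/(0.113−0.496)) = (4.389)^(-0.2950) = 0.6463.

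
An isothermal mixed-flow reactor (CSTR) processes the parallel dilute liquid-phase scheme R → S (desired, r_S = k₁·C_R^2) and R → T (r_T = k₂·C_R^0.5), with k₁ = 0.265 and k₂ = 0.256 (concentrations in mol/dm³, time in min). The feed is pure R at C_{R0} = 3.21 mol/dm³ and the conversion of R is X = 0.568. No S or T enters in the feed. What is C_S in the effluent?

1.15 mol/dm³

Exit C_R = C_{R0}(1−X) = 3.21×0.432 = 1.387 mol/dm³.
A CSTR operates uniformly at the exit composition, giving r_S = 0.5096 and r_T = 0.3015 (each k·C_R^n at C_R = 1.387).
Fraction of consumed R going to S: r_S/(r_S+r_T) = 0.6283.
C_S = 0.6283·C_{R0}·X = 0.6283×3.21×0.568 = 1.15 mol/dm³.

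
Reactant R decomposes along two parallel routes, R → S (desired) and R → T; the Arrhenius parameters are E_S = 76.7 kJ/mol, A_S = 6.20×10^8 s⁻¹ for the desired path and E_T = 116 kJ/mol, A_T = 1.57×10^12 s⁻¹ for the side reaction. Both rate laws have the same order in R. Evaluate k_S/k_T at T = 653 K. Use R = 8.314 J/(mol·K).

k_S/k_T = (A_S/A_T)·exp[−(E_S−E_T)/(RT)] = (A_S/A_T)·exp[(E_T−E_S)/(RT)].
(E_T−E_S)/(RT) = (116−76.7)×10³/(8.314×653) = 39300/5429 = 7.239.
k_S/k_T = (6.20×10^8/1.57×10^12)·exp(7.239) = 3.949×10^-4 × 1392 = 0.550.
Since E_S < E_T, lowering the temperature improves selectivity toward S.

0.550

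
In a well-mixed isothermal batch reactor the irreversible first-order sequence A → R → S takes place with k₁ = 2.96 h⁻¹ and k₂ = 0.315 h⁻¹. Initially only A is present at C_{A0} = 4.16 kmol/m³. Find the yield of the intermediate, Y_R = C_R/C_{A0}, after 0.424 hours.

Solving the coupled first-order balances gives C_R(t) = [k₁/(k₂−k₁)]·C_{A0}·(e^(−k₁t) − e^(−k₂t)).
e^(−k₁t) = e^(−2.96×0.424) = e^(−1.255) = 0.2851; e^(−k₂t) = e^(−0.1336) = 0.8750.
C_R = 2.96×4.16/(0.315−2.96) × (0.2851−0.8750) = (-4.655)×(-0.5899) = 2.746 kmol/m³.
Y_R = C_R/C_{A0} = 2.746/4.16 = 0.660.

0.660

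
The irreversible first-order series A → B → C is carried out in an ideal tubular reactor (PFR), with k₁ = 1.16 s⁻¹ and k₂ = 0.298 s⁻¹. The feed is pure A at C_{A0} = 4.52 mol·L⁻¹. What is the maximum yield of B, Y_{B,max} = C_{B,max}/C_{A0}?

At the optimum, C_{B,max}/C_{A0} = (k₁/k₂)^[k₂/(k₂−k₁)].
= (1.16/0.298)^(0.298/(0.298−1.16)) = (3.893)^(-0.3457) = 0.6251.

0.625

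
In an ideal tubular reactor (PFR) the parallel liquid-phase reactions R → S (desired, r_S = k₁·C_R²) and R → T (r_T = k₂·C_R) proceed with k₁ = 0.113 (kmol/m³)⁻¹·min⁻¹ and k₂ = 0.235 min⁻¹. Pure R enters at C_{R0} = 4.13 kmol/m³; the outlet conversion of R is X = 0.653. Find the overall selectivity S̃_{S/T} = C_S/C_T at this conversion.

1.28

C_R = C_{R0}(1−X) = 1.433 kmol/m³.
Along a PFR/batch, dC_T/dC_R = −r_T/(r_S+r_T) = −k₂/(k₂+k₁·C_R).
Integrating from C_{R0} to C_R: C_T = (0.235/0.113)·ln[(0.235+0.113·4.13)/(0.235+0.113·1.43)] = 2.080·ln(0.7017/0.3969) = 1.185 kmol/m³.
Then C_S = (C_{R0}−C_R) − C_T = 2.697 − 1.185 = 1.512 kmol/m³.
S̃_{S/T} = C_S/C_T = 1.512/1.185 = 1.28.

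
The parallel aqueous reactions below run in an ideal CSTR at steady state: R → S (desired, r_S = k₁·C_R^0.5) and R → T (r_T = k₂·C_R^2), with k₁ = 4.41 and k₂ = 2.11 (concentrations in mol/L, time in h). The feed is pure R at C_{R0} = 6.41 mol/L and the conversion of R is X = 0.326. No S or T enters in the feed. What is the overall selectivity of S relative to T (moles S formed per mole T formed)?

0.233

Exit C_R = C_{R0}(1−X) = 6.41×0.674 = 4.320 mol/L.
A CSTR operates uniformly at the exit composition, giving r_S = 9.166 and r_T = 39.38 (each k·C_R^n at C_R = 4.320).
Overall selectivity = C_S/C_T = r_Sτ/(r_Tτ) = r_S/r_T = 0.233.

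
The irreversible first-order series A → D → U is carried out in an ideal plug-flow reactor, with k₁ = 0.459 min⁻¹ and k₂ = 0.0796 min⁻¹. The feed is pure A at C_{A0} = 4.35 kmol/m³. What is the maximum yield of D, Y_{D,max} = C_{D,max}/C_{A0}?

0.692

Evaluating C_D at τ_opt = ln(k₂/k₁)/(k₂−k₁) gives C_{D,max}/C_{A0} = (k₁/k₂)^[k₂/(k₂−k₁)].
= (0.459/0.0796)^(0.0796/(0.0796−0.459)) = (5.766)^(-0.2098) = 0.6924.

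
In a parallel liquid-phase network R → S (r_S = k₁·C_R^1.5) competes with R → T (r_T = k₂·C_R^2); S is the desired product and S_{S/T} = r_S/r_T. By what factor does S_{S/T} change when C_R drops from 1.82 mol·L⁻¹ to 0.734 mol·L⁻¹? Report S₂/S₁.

S_{S/T} = (k₁/k₂)·C_R^-0.5, so S₂/S₁ = (C_{R,2}/C_{R,1})^-0.5.
= (0.734/1.82)^(-0.5) = (0.4033)^(-0.5) = 1.57.

1.57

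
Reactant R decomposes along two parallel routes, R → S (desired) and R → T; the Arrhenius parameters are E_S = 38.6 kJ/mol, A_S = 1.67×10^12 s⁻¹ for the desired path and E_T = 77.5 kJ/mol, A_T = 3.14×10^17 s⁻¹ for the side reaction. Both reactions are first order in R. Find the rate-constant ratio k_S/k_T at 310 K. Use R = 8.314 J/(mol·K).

19.1

Since both paths have the same order in R, the concentration cancels and S_{S/T} = k_S/k_T = (A_S/A_T)·exp[(E_T−E_S)/(RT)].
(E_T−E_S)/(RT) = (77.5−38.6)×10³/(8.314×310) = 38900/2577 = 15.09.
k_S/k_T = (1.67×10^12/3.14×10^17)·exp(15.09) = 5.318×10^-6 × 3.588×10^6 = 19.1.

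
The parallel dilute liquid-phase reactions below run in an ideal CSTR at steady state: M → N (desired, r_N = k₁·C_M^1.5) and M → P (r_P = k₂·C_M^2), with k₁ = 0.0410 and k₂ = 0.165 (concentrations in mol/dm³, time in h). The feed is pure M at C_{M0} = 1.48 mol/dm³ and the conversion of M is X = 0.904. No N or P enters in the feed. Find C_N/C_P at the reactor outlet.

0.659

Exit C_M = C_{M0}(1−X) = 1.48×0.0960 = 0.1421 mol/dm³.
A CSTR operates uniformly at the exit composition, giving r_N = 0.002196 and r_P = 0.003331 (each k·C_M^n at C_M = 0.1421).
Overall selectivity = C_N/C_P = r_Nτ/(r_Pτ) = r_N/r_P = 0.659.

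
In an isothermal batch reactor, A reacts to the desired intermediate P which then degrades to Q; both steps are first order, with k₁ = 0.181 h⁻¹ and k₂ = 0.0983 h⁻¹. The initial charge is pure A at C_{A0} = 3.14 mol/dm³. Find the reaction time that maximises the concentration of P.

7.38 h

The intermediate peaks when r₁ = r₂, i.e. k₁e^(−k₁t) = k₂e^(−k₂t), giving t_opt = ln(k₂/k₁)/(k₂−k₁).
= ln(0.0983/0.181)/(0.0983−0.181) = ln(0.5431)/-0.08270 = -0.6105/-0.08270 = 7.38 h.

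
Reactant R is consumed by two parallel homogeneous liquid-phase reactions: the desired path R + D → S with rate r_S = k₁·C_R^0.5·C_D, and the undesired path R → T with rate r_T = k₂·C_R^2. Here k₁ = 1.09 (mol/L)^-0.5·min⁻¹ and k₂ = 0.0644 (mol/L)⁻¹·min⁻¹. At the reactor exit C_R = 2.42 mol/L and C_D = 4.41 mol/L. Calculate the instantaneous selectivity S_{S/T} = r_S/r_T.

S_{S/T} = r_S/r_T = (k₁·C_R^0.5·C_D)/(k₂·C_R^2) = (k₁/k₂)·C_R^-1.5·C_D.
= (1.09×2.420^0.5×4.410) / (0.0644×2.420^2) = 7.478/0.3772 = 19.8.
The undesired path is higher order in R, so low C_R (CSTR or dilute feed) favours S.

19.8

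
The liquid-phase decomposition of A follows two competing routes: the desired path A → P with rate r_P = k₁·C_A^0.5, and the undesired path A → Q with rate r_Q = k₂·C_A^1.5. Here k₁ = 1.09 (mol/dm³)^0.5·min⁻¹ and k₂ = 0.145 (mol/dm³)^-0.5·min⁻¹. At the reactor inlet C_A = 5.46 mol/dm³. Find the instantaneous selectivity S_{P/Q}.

1.38

S_{P/Q} = r_P/r_Q = (k₁·C_A^0.5)/(k₂·C_A^1.5) = (k₁/k₂)·C_A⁻¹.
= (1.09×5.460^0.5) / (0.145×5.460^1.5) = 2.547/1.850 = 1.38.
The undesired path is higher order in A, so low C_A (CSTR or dilute feed) favours P.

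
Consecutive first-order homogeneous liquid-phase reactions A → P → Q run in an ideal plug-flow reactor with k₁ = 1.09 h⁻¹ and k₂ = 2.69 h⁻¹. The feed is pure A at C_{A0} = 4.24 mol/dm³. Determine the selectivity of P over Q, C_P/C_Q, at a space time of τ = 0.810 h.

Solving the coupled first-order balances gives C_P(τ) = [k₁/(k₂−k₁)]·C_{A0}·(e^(−k₁τ) − e^(−k₂τ)).
e^(−k₁τ) = e^(−1.09×0.810) = e^(−0.8829) = 0.4136; e^(−k₂τ) = e^(−2.179) = 0.1132.
C_P = 1.09×4.24/(2.69−1.09) × (0.4136−0.1132) = 2.889×0.3004 = 0.8678 mol/dm³.
C_A = C_{A0}e^(−k₁τ) = 1.754 mol/dm³, so C_Q = C_{A0}−C_A−C_P = 1.619 mol/dm³; C_P/C_Q = 0.536.

0.536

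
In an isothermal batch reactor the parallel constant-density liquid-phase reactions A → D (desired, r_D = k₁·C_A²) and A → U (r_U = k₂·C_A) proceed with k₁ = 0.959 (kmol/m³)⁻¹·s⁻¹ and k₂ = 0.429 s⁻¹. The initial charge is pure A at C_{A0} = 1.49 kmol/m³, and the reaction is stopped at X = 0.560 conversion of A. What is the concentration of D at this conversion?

C_A = C_{A0}(1−X) = 0.6556 kmol/m³.
Along a PFR/batch, dC_U/dC_A = −r_U/(r_D+r_U) = −k₂/(k₂+k₁·C_A).
Integrating from C_{A0} to C_A: C_U = (0.429/0.959)·ln[(0.429+0.959·1.49)/(0.429+0.959·0.656)] = 0.4473·ln(1.858/1.058) = 0.2520 kmol/m³.
Then C_D = (C_{A0}−C_A) − C_U = 0.8344 − 0.2520 = 0.5824 kmol/m³.

0.582 kmol/m³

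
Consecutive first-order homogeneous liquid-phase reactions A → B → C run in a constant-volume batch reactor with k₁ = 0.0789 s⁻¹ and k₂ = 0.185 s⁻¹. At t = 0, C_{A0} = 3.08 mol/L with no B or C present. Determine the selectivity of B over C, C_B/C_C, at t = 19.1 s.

0.225

For first-order series with pure A initially, C_B(t) = k₁C_{A0}/(k₂−k₁)·(e^(−k₁t) − e^(−k₂t)).
e^(−k₁t) = e^(−0.0789×19.1) = e^(−1.507) = 0.2216; e^(−k₂t) = e^(−3.534) = 0.02920.
C_B = 0.0789×3.08/(0.185−0.0789) × (0.2216−0.02920) = 2.290×0.1924 = 0.4406 mol/L.
C_A = C_{A0}e^(−k₁t) = 0.6825 mol/L, so C_C = C_{A0}−C_A−C_B = 1.957 mol/L; C_B/C_C = 0.225.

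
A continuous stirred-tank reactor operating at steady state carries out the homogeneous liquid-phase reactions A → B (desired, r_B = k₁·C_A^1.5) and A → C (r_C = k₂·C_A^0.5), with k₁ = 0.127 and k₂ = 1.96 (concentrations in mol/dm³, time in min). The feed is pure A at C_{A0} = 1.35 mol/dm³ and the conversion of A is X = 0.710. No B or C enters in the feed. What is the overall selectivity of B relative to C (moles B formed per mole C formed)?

0.0254

Exit C_A = C_{A0}(1−X) = 1.35×0.290 = 0.3915 mol/dm³.
A CSTR operates uniformly at the exit composition, giving r_B = 0.03111 and r_C = 1.226 (each k·C_A^n at C_A = 0.3915).
Overall selectivity = C_B/C_C = r_Bτ/(r_Cτ) = r_B/r_C = 0.0254.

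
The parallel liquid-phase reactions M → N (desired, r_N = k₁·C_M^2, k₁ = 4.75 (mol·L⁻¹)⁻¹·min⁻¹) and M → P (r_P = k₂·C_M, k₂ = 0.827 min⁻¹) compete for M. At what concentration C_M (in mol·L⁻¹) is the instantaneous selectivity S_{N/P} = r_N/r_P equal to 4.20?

0.731 mol·L⁻¹

S_{N/P} = (k₁/k₂)·C_M ⇒ C_M = S·k₂/k₁.
= 4.20×0.827/4.75 = 0.731 mol·L⁻¹.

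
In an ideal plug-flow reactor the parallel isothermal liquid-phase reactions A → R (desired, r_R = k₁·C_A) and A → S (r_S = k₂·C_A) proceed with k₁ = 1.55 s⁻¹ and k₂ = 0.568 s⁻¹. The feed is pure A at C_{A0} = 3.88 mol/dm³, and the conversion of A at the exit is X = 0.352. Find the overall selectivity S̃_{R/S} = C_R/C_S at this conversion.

2.73

C_A = C_{A0}(1−X) = 2.514 mol/dm³.
Both paths are first order in A, so the instantaneous fraction to R is constant: dC_R/d(−C_A) = k₁/(k₁+k₂) = 0.7318.
C_R = 0.7318·(C_{A0}−C_A) = 0.7318×1.366 = 0.999 mol/dm³.
C_S = (C_{A0}−C_A)−C_R = 0.3663 mol/dm³; S̃_{R/S} = 0.9995/0.3663 = 2.73.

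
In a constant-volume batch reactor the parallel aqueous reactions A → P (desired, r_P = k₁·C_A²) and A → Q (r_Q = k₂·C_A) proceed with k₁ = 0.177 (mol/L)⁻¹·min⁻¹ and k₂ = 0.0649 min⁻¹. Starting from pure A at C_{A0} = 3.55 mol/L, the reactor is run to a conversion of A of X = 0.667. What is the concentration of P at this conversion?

C_A = C_{A0}(1−X) = 1.182 mol/L.
Along a PFR/batch, dC_Q/dC_A = −r_Q/(r_P+r_Q) = −k₂/(k₂+k₁·C_A).
Integrating from C_{A0} to C_A: C_Q = (0.0649/0.177)·ln[(0.0649+0.177·3.55)/(0.0649+0.177·1.18)] = 0.3667·ln(0.6932/0.2741) = 0.3402 mol/L.
Then C_P = (C_{A0}−C_A) − C_Q = 2.368 − 0.3402 = 2.028 mol/L.

2.03 mol/L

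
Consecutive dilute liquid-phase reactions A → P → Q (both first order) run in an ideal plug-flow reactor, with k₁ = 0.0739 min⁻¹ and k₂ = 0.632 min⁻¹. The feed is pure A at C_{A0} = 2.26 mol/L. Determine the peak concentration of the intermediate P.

0.199 mol/L

For a first-order series the maximum intermediate yield is C_{P,max}/C_{A0} = (k₁/k₂)^[k₂/(k₂−k₁)].
= (0.0739/0.632)^(0.632/(0.632−0.0739)) = (0.1169)^(1.132) = 0.08801.
C_{P,max} = 0.08801×2.26 = 0.199 mol/L.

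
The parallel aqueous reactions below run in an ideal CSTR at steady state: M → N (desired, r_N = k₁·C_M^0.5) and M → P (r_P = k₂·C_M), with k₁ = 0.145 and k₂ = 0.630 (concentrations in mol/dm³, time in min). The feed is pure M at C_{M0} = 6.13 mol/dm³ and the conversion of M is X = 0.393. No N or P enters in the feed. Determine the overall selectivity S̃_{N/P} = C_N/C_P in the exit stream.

0.119

Exit C_M = C_{M0}(1−X) = 6.13×0.607 = 3.721 mol/dm³.
Rates in a CSTR are evaluated at the outlet concentration: r_N = 0.145×3.721^0.5 = 0.2797, r_P = 0.630×3.721 = 2.344.
Overall selectivity = C_N/C_P = r_Nτ/(r_Pτ) = r_N/r_P = 0.119.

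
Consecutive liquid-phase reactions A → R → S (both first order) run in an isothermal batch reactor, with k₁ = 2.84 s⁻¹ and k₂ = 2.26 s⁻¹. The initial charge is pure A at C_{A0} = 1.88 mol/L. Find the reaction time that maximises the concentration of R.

0.394 s

For first-order series the maximum of C_R occurs at t_opt = ln(k₂/k₁)/(k₂−k₁).
= ln(2.26/2.84)/(2.26−2.84) = ln(0.7958)/-0.5800 = -0.2284/-0.5800 = 0.394 s.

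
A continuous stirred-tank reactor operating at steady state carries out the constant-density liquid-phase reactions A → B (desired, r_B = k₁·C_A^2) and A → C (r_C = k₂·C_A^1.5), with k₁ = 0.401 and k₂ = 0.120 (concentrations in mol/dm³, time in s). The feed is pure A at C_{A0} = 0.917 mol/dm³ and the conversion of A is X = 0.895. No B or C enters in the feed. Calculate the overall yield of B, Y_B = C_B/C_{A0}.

Exit C_A = C_{A0}(1−X) = 0.917×0.105 = 0.09628 mol/dm³.
In a CSTR the entire volume is at exit conditions, so r_B = 0.401×0.09628^2 = 0.003718 and r_C = 0.120×0.09628^1.5 = 0.003585.
Fraction of consumed A going to B: r_B/(r_B+r_C) = 0.5091.
C_B = 0.5091·C_{A0}·X = 0.5091×0.917×0.895 = 0.418 mol/dm³; Y_B = C_B/C_{A0} = 0.456.

0.456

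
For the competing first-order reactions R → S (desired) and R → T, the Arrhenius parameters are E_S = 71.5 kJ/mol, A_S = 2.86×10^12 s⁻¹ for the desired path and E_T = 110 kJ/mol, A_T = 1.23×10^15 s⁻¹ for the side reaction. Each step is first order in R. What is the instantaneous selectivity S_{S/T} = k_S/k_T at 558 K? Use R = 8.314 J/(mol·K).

k_S/k_T = (A_S/A_T)·exp[−(E_S−E_T)/(RT)] = (A_S/A_T)·exp[(E_T−E_S)/(RT)].
(E_T−E_S)/(RT) = (110−71.5)×10³/(8.314×558) = 38500/4639 = 8.299.
k_S/k_T = (2.86×10^12/1.23×10^15)·exp(8.299) = 0.002325 × 4019 = 9.35.

9.35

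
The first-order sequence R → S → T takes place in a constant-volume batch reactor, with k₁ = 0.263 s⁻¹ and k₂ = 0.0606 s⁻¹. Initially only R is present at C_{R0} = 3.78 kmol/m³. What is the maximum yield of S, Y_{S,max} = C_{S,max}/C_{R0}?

At the optimum, C_{S,max}/C_{R0} = (k₁/k₂)^[k₂/(k₂−k₁)].
= (0.263/0.0606)^(0.0606/(0.0606−0.263)) = (4.340)^(-0.2994) = 0.6444.

0.644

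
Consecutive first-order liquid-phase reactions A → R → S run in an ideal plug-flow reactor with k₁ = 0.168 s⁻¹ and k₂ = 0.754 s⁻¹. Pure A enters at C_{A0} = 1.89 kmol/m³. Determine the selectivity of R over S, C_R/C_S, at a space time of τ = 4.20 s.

0.344

For first-order series with pure A initially, C_R(τ) = k₁C_{A0}/(k₂−k₁)·(e^(−k₁τ) − e^(−k₂τ)).
e^(−k₁τ) = e^(−0.168×4.20) = e^(−0.7056) = 0.4938; e^(−k₂τ) = e^(−3.167) = 0.04214.
C_R = 0.168×1.89/(0.754−0.168) × (0.4938−0.04214) = 0.5418×0.4517 = 0.2447 kmol/m³.
C_A = C_{A0}e^(−k₁τ) = 0.9333 kmol/m³, so C_S = C_{A0}−C_A−C_R = 0.7120 kmol/m³; C_R/C_S = 0.344.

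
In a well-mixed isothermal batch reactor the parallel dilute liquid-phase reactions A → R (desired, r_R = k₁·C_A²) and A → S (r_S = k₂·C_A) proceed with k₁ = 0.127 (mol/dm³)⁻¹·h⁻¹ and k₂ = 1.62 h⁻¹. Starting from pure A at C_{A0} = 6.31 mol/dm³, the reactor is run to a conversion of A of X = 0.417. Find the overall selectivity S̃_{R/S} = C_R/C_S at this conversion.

0.389

C_A = C_{A0}(1−X) = 3.679 mol/dm³.
Along a PFR/batch, dC_S/dC_A = −r_S/(r_R+r_S) = −k₂/(k₂+k₁·C_A).
Integrating from C_{A0} to C_A: C_S = (1.62/0.127)·ln[(1.62+0.127·6.31)/(1.62+0.127·3.68)] = 12.76·ln(2.421/2.087) = 1.894 mol/dm³.
Then C_R = (C_{A0}−C_A) − C_S = 2.631 − 1.894 = 0.7369 mol/dm³.
S̃_{R/S} = C_R/C_S = 0.7369/1.894 = 0.389.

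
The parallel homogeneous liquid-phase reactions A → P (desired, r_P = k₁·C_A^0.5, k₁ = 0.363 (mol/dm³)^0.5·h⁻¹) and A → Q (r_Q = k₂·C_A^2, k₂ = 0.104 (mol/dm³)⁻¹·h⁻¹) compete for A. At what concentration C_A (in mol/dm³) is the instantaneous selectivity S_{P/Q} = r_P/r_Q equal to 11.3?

S_{P/Q} = (k₁/k₂)·C_A^-1.5 ⇒ C_A = (S·k₂/k₁)^(1/(-1.5)).
= (11.3×0.104/0.363)^(-0.6667) = (3.237)^(-0.6667) = 0.457 mol/dm³.

0.457 mol/dm³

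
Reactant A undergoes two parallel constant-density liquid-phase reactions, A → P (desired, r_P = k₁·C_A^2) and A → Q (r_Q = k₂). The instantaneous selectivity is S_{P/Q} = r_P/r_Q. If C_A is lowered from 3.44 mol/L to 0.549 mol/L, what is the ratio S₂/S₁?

S_{P/Q} = (k₁/k₂)·C_A^2, so S₂/S₁ = (C_{A,2}/C_{A,1})^2.
= (0.549/3.44)^2 = (0.1596)^2 = 0.0255.
Selectivity toward P falls as C_A falls — high-concentration operation is favoured.

0.0255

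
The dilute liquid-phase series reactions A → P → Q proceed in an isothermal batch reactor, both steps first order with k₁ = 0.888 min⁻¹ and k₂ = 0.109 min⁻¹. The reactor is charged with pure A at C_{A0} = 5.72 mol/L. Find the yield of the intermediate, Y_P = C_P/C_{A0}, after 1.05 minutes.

The intermediate concentration in a first-order A→B→C sequence is C_P = k₁C_{A0}(e^(−k₁t) − e^(−k₂t))/(k₂−k₁).
e^(−k₁t) = e^(−0.888×1.05) = e^(−0.9324) = 0.3936; e^(−k₂t) = e^(−0.1145) = 0.8919.
C_P = 0.888×5.72/(0.109−0.888) × (0.3936−0.8919) = (-6.520)×(-0.4982) = 3.249 mol/L.
Y_P = C_P/C_{A0} = 3.249/5.72 = 0.568.

0.568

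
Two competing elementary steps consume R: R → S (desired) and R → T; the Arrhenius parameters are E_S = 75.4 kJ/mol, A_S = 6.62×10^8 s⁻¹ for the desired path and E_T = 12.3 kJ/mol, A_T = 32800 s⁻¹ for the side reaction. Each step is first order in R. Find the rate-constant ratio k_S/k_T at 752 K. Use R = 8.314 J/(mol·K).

0.835

k_S/k_T = (A_S/A_T)·exp[−(E_S−E_T)/(RT)] = (A_S/A_T)·exp[(E_T−E_S)/(RT)].
(E_T−E_S)/(RT) = (12.3−75.4)×10³/(8.314×752) = -63100/6252 = -10.09.
k_S/k_T = (6.62×10^8/32800)·exp(-10.09) = 20183 × 4.139×10^-5 = 0.835.
Since E_S > E_T, raising the temperature improves selectivity toward S.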